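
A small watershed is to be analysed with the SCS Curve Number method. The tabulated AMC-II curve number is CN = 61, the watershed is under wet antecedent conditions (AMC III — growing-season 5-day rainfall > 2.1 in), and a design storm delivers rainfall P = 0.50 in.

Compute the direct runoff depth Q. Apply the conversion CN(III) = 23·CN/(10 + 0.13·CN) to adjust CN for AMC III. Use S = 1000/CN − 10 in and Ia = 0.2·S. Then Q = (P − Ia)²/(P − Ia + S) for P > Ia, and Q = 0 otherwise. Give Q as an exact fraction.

Q = 0 in ≈ 0.000 in

CN(III) from CN(II)=61: (23·61)/(10 + 0.13·61) = 140300/1793 ≈ 78.249
Retention S: 1000/CN − 10 with CN=78.249 → S = 3900/1403 ≈ 2.780 in
Initial abstraction Ia = S/5 = (3900/1403)/5 = 780/1403 ≈ 0.556 in
P = 0.500 ≤ Ia = 0.556 in: entire storm abstracted, Q = 0.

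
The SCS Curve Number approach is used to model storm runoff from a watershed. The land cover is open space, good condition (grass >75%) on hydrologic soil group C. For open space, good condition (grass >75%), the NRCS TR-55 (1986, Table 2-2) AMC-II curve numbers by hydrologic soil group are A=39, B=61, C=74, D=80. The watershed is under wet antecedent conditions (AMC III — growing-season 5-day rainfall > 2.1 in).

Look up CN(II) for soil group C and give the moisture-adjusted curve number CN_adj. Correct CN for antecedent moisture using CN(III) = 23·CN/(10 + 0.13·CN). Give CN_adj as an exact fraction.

NRCS table: open space, good condition (grass >75%), soil group C → CN(II) = 74
Wet (AMC III): CN(III) = 23·74/(10 + 0.13·74) = 1702/(981/50) = 85100/981 ≈ 86.748

CN_adj = 85100/981 ≈ 86.748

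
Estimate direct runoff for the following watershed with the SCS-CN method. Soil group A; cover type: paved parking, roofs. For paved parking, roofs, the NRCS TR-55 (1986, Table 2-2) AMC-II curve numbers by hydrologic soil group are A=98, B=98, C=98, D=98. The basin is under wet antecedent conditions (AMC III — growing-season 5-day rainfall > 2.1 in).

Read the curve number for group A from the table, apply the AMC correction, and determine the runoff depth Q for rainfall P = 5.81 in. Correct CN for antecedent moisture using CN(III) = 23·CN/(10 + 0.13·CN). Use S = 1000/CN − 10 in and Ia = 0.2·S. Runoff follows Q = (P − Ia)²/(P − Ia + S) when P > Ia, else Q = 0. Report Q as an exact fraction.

NRCS table: paved parking, roofs, soil group A → CN(II) = 98
Wet (AMC III): CN(III) = 23·98/(10 + 0.13·98) = 2254/(1137/50) = 112700/1137 ≈ 99.120
S = 1000/(112700/1137) − 10 = 100/1127 in ≈ 0.089 in
Initial abstraction Ia = S/5 = (100/1127)/5 = 20/1127 ≈ 0.018 in
P − Ia = 5.810 − 0.018 = 652787/112700 ≈ 5.792 in (> 0, runoff occurs)
Q: (652787/112700)² ÷ (662787/112700) = 426130867369/74696094900 in (≈ 5.705 in)

Q = 426130867369/74696094900 in ≈ 5.705 in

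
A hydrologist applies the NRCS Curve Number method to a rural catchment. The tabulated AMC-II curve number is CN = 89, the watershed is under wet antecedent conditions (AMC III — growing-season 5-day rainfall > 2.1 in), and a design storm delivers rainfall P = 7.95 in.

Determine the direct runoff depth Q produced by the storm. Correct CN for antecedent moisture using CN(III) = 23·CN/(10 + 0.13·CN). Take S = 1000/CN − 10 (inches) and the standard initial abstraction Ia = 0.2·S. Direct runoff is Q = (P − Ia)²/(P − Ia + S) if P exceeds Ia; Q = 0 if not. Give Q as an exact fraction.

Q = 103087871329/14045408620 in ≈ 7.340 in

Adjust CN=89 to AMC III: 23·89/(10 + 0.13·89) → 2047 ÷ (2157/100) = 204700/2157 ≈ 94.900
Max retention: S = 1000/(204700/2157) − 10 = 1100/2047 in (≈ 0.537 in)
Ia = 0.2·(1100/2047) = 220/2047 in ≈ 0.107 in
P − Ia = 7.950 − 0.107 = 321073/40940 ≈ 7.843 in (> 0, runoff occurs)
Q: (321073/40940)² ÷ (343073/40940) = 103087871329/14045408620 in (≈ 7.340 in)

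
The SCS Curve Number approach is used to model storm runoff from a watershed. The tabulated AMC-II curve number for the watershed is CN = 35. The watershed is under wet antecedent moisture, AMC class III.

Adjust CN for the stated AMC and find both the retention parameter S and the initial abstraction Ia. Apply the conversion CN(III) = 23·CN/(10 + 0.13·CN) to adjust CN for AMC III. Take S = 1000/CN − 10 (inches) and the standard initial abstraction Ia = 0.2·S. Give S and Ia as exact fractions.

Wet (AMC III): CN(III) = 23·35/(10 + 0.13·35) = 805/(291/20) = 16100/291 ≈ 55.326
Max retention: S = 1000/(16100/291) − 10 = 1300/161 in (≈ 8.075 in)
Ia = 0.2·(1300/161) = 260/161 in ≈ 1.615 in

S = 1300/161 in ≈ 8.075 in; Ia = 260/161 in ≈ 1.615 in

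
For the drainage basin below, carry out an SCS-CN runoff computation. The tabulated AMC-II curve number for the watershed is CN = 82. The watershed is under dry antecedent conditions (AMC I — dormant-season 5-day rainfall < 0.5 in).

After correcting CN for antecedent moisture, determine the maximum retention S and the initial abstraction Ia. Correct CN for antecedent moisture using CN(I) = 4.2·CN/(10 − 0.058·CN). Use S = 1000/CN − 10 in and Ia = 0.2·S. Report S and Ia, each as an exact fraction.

S = 1500/287 in ≈ 5.226 in; Ia = 300/287 in ≈ 1.045 in

Dry (AMC I): CN(I) = 4.2·82/(10 − 0.058·82) = (1722/5)/(1311/250) = 28700/437 ≈ 65.675
Max retention: S = 1000/(28700/437) − 10 = 1500/287 in (≈ 5.226 in)
Initial abstraction Ia = S/5 = (1500/287)/5 = 300/287 ≈ 1.045 in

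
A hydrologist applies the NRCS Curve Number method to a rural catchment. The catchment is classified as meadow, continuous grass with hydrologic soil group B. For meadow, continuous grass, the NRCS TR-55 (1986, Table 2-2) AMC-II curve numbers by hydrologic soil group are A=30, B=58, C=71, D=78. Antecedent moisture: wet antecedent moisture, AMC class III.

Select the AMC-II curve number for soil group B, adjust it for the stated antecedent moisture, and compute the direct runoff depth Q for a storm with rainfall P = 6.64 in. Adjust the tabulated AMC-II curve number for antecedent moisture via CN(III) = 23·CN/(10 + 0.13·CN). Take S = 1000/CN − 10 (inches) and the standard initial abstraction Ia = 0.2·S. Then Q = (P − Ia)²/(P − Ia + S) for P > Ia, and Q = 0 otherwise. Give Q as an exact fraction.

Q = 5022224642/1273319675 in ≈ 3.944 in

NRCS table: meadow, continuous grass, soil group B → CN(II) = 58
Adjust CN=58 to AMC III: 23·58/(10 + 0.13·58) → 1334 ÷ (877/50) = 66700/877 ≈ 76.055
S = 1000/(66700/877) − 10 = 2100/667 in ≈ 3.148 in
Ia = 0.2·(2100/667) = 420/667 in ≈ 0.630 in
P − Ia = 6.640 − 0.630 = 100222/16675 ≈ 6.010 in (> 0, runoff occurs)
Q = (100222/16675)²/((100222/16675) + 2100/667) = (10044449284/278055625)/(152722/16675) = 5022224642/1273319675 in ≈ 3.944 in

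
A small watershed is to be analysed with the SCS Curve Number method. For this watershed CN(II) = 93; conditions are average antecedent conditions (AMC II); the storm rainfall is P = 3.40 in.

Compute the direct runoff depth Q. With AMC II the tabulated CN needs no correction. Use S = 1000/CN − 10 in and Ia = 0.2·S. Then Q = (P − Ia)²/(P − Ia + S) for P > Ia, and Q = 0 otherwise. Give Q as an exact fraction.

Average conditions: CN = 93 (no AMC adjustment).
S = 1000/93 − 10 = 70/93 in ≈ 0.753 in
Initial abstraction Ia = S/5 = (70/93)/5 = 14/93 ≈ 0.151 in
P − Ia = 3.400 − 0.151 = 1511/465 ≈ 3.249 in (> 0, runoff occurs)
Runoff Q = (P−Ia)²/(P−Ia+S) = (3.249)²/(3.249+0.753) = 2283121/865365 ≈ 2.638 in

Q = 2283121/865365 in ≈ 2.638 in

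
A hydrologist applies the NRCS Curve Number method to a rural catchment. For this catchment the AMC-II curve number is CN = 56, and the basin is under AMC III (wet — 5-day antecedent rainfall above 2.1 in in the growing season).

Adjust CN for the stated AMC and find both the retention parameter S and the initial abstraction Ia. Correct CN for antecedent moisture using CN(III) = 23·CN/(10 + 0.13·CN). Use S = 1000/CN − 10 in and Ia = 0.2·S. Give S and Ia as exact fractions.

S = 550/161 in ≈ 3.416 in; Ia = 110/161 in ≈ 0.683 in

Adjust CN=56 to AMC III: 23·56/(10 + 0.13·56) → 1288 ÷ (432/25) = 4025/54 ≈ 74.537
Retention S: 1000/CN − 10 with CN=74.537 → S = 550/161 ≈ 3.416 in
Ia = 0.2·(550/161) = 110/161 in ≈ 0.683 in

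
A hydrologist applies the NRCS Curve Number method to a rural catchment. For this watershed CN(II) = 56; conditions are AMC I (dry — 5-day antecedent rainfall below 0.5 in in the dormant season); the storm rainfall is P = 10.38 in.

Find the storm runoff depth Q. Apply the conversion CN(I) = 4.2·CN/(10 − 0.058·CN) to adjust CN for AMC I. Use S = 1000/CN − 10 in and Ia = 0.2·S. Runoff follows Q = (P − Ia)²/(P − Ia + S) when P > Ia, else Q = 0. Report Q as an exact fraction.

Q = 2380756849/1369253550 in ≈ 1.739 in

CN(I) from CN(II)=56: (4.2·56)/(10 − 0.058·56) = 7350/211 ≈ 34.834
S = 1000/(7350/211) − 10 = 2750/147 in ≈ 18.707 in
Initial abstraction Ia = S/5 = (2750/147)/5 = 550/147 ≈ 3.741 in
Excess rainfall: 10.380 − 3.741 = 6.639 in; P > Ia so Q > 0
Runoff Q = (P−Ia)²/(P−Ia+S) = (6.639)²/(6.639+18.707) = 2380756849/1369253550 ≈ 1.739 in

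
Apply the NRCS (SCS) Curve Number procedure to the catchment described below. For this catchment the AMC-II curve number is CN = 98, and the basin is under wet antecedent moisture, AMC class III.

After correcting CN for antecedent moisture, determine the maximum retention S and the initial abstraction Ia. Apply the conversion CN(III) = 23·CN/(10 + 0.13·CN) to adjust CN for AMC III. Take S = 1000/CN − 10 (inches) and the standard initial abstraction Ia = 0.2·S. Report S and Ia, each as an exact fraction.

Wet (AMC III): CN(III) = 23·98/(10 + 0.13·98) = 2254/(1137/50) = 112700/1137 ≈ 99.120
S = 1000/(112700/1137) − 10 = 100/1127 in ≈ 0.089 in
Initial abstraction Ia = S/5 = (100/1127)/5 = 20/1127 ≈ 0.018 in

S = 100/1127 in ≈ 0.089 in; Ia = 20/1127 in ≈ 0.018 in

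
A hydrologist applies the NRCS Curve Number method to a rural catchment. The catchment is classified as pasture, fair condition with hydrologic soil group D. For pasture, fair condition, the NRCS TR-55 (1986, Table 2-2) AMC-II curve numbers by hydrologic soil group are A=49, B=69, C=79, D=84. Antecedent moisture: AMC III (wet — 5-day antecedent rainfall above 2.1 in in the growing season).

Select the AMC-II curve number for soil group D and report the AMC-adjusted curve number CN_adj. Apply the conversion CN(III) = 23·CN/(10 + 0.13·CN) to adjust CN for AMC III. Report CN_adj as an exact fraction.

NRCS table: pasture, fair condition, soil group D → CN(II) = 84
Wet (AMC III): CN(III) = 23·84/(10 + 0.13·84) = 1932/(523/25) = 48300/523 ≈ 92.352

CN_adj = 48300/523 ≈ 92.352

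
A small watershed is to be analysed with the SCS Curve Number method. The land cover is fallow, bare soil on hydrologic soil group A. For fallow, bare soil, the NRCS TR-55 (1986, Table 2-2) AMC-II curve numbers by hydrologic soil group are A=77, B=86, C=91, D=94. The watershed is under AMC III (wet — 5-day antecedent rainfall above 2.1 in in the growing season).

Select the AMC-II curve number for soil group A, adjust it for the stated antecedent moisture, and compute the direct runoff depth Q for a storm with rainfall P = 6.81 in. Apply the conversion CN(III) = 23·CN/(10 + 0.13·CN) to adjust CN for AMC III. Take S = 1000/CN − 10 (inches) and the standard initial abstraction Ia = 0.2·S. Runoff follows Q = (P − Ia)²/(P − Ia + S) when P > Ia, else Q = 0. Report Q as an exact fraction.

NRCS table: fallow, bare soil, soil group A → CN(II) = 77
CN(III) from CN(II)=77: (23·77)/(10 + 0.13·77) = 7700/87 ≈ 88.506
Retention S: 1000/CN − 10 with CN=88.506 → S = 100/77 ≈ 1.299 in
Ia = 0.2S: 0.2·1.299 = 0.260 in (exactly 20/77)
Excess rainfall: 6.810 − 0.260 = 6.550 in; P > Ia so Q > 0
Runoff Q = (P−Ia)²/(P−Ia+S) = (6.550)²/(6.550+1.299) = 2543890969/465364900 ≈ 5.466 in

Q = 2543890969/465364900 in ≈ 5.466 in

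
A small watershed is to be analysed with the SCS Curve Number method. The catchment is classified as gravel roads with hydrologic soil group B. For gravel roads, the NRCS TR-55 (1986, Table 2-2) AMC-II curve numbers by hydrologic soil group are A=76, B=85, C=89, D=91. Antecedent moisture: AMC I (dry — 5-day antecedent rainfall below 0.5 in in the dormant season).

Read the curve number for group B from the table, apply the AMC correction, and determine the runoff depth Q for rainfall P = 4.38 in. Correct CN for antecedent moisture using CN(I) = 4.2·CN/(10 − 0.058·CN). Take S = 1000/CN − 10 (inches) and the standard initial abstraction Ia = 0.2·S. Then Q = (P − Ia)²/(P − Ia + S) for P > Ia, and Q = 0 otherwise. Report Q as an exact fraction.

NRCS table: gravel roads, soil group B → CN(II) = 85
CN(I) from CN(II)=85: (4.2·85)/(10 − 0.058·85) = 11900/169 ≈ 70.414
S = 1000/(11900/169) − 10 = 500/119 in ≈ 4.202 in
Initial abstraction Ia = S/5 = (500/119)/5 = 100/119 ≈ 0.840 in
Since P=4.380 > Ia=0.840: effective rainfall P−Ia = 21061/5950 in
Q = (21061/5950)²/((21061/5950) + 500/119) = (443565721/35402500)/(46061/5950) = 443565721/274062950 in ≈ 1.618 in

Q = 443565721/274062950 in ≈ 1.618 in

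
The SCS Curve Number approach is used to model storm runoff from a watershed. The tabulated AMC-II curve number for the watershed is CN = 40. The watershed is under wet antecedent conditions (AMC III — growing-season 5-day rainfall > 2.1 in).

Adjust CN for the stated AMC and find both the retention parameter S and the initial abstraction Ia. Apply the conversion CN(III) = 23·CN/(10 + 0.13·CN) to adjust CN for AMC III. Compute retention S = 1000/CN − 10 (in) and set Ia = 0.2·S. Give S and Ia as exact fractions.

Adjust CN=40 to AMC III: 23·40/(10 + 0.13·40) → 920 ÷ (76/5) = 1150/19 ≈ 60.526
S = 1000/(1150/19) − 10 = 150/23 in ≈ 6.522 in
Ia = 0.2S: 0.2·6.522 = 1.304 in (exactly 30/23)

S = 150/23 in ≈ 6.522 in; Ia = 30/23 in ≈ 1.304 in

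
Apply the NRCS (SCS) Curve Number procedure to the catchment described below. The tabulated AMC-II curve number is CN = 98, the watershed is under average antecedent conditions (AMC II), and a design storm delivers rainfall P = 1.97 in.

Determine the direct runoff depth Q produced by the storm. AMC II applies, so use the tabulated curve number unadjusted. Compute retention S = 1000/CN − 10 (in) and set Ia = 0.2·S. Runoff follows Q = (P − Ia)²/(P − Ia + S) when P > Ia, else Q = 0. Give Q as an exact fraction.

Q = 89359209/51219700 in ≈ 1.745 in

CN(II) = 98; AMC II needs no correction.
Retention S: 1000/CN − 10 with CN=98.000 → S = 10/49 ≈ 0.204 in
Initial abstraction Ia = S/5 = (10/49)/5 = 2/49 ≈ 0.041 in
P − Ia = 1.970 − 0.041 = 9453/4900 ≈ 1.929 in (> 0, runoff occurs)
Q: (9453/4900)² ÷ (10453/4900) = 89359209/51219700 in (≈ 1.745 in)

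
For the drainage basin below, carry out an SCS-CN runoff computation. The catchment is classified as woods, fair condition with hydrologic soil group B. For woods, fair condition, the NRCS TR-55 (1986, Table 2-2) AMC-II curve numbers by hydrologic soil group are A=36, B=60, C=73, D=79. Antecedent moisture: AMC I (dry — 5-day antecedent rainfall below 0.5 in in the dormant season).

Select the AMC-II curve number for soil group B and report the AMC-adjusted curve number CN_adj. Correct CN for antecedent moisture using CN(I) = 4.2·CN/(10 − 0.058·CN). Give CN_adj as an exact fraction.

CN_adj = 6300/163 ≈ 38.650

NRCS table: woods, fair condition, soil group B → CN(II) = 60
Dry (AMC I): CN(I) = 4.2·60/(10 − 0.058·60) = 252/(163/25) = 6300/163 ≈ 38.650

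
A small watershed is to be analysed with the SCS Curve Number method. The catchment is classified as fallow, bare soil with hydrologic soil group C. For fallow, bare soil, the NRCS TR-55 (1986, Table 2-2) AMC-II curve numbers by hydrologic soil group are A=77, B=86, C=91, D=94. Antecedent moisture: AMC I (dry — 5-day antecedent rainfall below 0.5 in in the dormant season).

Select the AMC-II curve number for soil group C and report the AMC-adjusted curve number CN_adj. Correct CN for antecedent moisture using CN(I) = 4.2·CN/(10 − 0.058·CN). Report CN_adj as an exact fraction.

CN_adj = 63700/787 ≈ 80.940

NRCS table: fallow, bare soil, soil group C → CN(II) = 91
CN(I) from CN(II)=91: (4.2·91)/(10 − 0.058·91) = 63700/787 ≈ 80.940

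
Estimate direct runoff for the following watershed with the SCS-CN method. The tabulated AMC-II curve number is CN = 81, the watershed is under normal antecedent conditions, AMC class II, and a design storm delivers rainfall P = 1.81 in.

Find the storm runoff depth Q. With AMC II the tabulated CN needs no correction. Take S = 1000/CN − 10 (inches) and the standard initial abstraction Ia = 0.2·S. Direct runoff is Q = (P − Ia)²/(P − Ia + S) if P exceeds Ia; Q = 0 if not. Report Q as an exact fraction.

Q = 117961321/241874100 in ≈ 0.488 in

AMC II — tabulated CN = 81 applies directly.
Retention S: 1000/CN − 10 with CN=81.000 → S = 190/81 ≈ 2.346 in
Ia = 0.2S: 0.2·2.346 = 0.469 in (exactly 38/81)
P − Ia = 1.810 − 0.469 = 10861/8100 ≈ 1.341 in (> 0, runoff occurs)
Runoff Q = (P−Ia)²/(P−Ia+S) = (1.341)²/(1.341+2.346) = 117961321/241874100 ≈ 0.488 in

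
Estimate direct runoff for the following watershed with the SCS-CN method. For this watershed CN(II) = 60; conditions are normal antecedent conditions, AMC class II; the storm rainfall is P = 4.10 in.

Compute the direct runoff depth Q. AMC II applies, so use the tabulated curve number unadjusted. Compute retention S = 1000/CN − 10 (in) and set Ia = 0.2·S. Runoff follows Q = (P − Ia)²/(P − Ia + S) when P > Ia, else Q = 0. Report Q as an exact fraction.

Average conditions: CN = 60 (no AMC adjustment).
Retention S: 1000/CN − 10 with CN=60.000 → S = 20/3 ≈ 6.667 in
Ia = 0.2·(20/3) = 4/3 in ≈ 1.333 in
Excess rainfall: 4.100 − 1.333 = 2.767 in; P > Ia so Q > 0
Runoff Q = (P−Ia)²/(P−Ia+S) = (2.767)²/(2.767+6.667) = 6889/8490 ≈ 0.811 in

Q = 6889/8490 in ≈ 0.811 in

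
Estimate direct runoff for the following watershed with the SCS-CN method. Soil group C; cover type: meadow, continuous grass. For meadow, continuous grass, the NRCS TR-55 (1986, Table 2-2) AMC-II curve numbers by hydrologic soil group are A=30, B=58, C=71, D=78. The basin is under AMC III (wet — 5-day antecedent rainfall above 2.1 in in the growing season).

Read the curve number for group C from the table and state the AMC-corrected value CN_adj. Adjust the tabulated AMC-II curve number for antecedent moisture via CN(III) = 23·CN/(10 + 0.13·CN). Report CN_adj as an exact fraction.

NRCS table: meadow, continuous grass, soil group C → CN(II) = 71
CN(III) from CN(II)=71: (23·71)/(10 + 0.13·71) = 163300/1923 ≈ 84.919

CN_adj = 163300/1923 ≈ 84.919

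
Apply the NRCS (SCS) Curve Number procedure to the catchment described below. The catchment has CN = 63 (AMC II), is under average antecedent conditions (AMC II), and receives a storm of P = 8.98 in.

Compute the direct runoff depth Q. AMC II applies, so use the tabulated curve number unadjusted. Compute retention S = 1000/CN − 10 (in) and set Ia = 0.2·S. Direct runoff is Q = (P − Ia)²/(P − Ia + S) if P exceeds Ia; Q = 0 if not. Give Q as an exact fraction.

Q = 604520569/135724050 in ≈ 4.454 in

AMC II — tabulated CN = 63 applies directly.
S = 1000/63 − 10 = 370/63 in ≈ 5.873 in
Initial abstraction Ia = S/5 = (370/63)/5 = 74/63 ≈ 1.175 in
P − Ia = 8.980 − 1.175 = 24587/3150 ≈ 7.805 in (> 0, runoff occurs)
Q = (24587/3150)²/((24587/3150) + 370/63) = (604520569/9922500)/(43087/3150) = 604520569/135724050 in ≈ 4.454 in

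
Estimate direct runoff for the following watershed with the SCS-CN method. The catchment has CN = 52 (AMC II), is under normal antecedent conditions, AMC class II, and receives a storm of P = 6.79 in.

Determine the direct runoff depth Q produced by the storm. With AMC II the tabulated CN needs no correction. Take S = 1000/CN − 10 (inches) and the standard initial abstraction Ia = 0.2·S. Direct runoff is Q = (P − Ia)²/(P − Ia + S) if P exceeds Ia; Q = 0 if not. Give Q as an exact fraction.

AMC II — tabulated CN = 52 applies directly.
S = 1000/52 − 10 = 120/13 in ≈ 9.231 in
Initial abstraction Ia = S/5 = (120/13)/5 = 24/13 ≈ 1.846 in
Excess rainfall: 6.790 − 1.846 = 4.944 in; P > Ia so Q > 0
Q: (6427/1300)² ÷ (18427/1300) = 41306329/23955100 in (≈ 1.724 in)

Q = 41306329/23955100 in ≈ 1.724 in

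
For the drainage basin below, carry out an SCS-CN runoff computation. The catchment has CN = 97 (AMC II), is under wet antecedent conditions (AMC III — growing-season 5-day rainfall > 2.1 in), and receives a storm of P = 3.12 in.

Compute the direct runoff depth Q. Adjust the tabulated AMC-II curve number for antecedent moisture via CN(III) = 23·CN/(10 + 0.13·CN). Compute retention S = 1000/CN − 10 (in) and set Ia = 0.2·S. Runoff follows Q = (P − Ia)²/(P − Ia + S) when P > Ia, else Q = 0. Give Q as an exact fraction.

Adjust CN=97 to AMC III: 23·97/(10 + 0.13·97) → 2231 ÷ (2261/100) = 223100/2261 ≈ 98.673
S = 1000/(223100/2261) − 10 = 300/2231 in ≈ 0.134 in
Initial abstraction Ia = S/5 = (300/2231)/5 = 60/2231 ≈ 0.027 in
Excess rainfall: 3.120 − 0.027 = 3.093 in; P > Ia so Q > 0
Runoff Q = (P−Ia)²/(P−Ia+S) = (3.093)²/(3.093+0.134) = 1653470018/557805775 ≈ 2.964 in

Q = 1653470018/557805775 in ≈ 2.964 in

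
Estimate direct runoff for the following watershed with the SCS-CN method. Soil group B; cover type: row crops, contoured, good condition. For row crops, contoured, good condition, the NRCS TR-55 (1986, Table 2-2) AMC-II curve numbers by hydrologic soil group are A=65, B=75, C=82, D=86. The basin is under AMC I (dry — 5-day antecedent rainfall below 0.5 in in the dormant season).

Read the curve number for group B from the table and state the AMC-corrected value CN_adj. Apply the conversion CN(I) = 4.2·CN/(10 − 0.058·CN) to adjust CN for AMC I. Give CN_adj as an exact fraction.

CN_adj = 6300/113 ≈ 55.752

NRCS table: row crops, contoured, good condition, soil group B → CN(II) = 75
Dry (AMC I): CN(I) = 4.2·75/(10 − 0.058·75) = 315/(113/20) = 6300/113 ≈ 55.752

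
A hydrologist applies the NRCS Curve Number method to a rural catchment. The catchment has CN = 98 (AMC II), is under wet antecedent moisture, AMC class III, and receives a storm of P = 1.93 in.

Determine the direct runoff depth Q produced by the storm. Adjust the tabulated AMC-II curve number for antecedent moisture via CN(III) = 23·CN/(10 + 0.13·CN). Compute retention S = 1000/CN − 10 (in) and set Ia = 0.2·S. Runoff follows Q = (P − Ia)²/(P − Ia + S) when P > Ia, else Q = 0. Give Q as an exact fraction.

Wet (AMC III): CN(III) = 23·98/(10 + 0.13·98) = 2254/(1137/50) = 112700/1137 ≈ 99.120
S = 1000/(112700/1137) − 10 = 100/1127 in ≈ 0.089 in
Initial abstraction Ia = S/5 = (100/1127)/5 = 20/1127 ≈ 0.018 in
Excess rainfall: 1.930 − 0.018 = 1.912 in; P > Ia so Q > 0
Runoff Q = (P−Ia)²/(P−Ia+S) = (1.912)²/(1.912+0.089) = 46444991121/25415089700 ≈ 1.827 in

Q = 46444991121/25415089700 in ≈ 1.827 in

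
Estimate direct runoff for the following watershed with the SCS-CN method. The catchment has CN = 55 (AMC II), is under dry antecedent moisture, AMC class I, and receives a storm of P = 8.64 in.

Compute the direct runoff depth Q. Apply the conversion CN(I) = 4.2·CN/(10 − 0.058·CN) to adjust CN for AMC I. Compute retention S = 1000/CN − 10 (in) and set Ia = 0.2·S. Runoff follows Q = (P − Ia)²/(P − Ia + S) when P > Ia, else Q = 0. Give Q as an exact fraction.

CN(I) from CN(II)=55: (4.2·55)/(10 − 0.058·55) = 7700/227 ≈ 33.921
Retention S: 1000/CN − 10 with CN=33.921 → S = 1500/77 ≈ 19.481 in
Initial abstraction Ia = S/5 = (1500/77)/5 = 300/77 ≈ 3.896 in
Since P=8.640 > Ia=3.896: effective rainfall P−Ia = 9132/1925 in
Runoff Q = (P−Ia)²/(P−Ia+S) = (4.744)²/(4.744+19.481) = 3474726/3740275 ≈ 0.929 in

Q = 3474726/3740275 in ≈ 0.929 in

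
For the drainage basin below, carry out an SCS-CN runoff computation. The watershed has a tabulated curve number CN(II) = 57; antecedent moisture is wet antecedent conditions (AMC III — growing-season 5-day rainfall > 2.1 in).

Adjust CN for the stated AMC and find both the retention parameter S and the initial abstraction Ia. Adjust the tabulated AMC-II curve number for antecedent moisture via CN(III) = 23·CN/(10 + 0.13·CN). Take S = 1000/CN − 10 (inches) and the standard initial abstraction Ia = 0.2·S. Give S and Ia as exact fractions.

CN(III) from CN(II)=57: (23·57)/(10 + 0.13·57) = 131100/1741 ≈ 75.302
S = 1000/(131100/1741) − 10 = 4300/1311 in ≈ 3.280 in
Initial abstraction Ia = S/5 = (4300/1311)/5 = 860/1311 ≈ 0.656 in

S = 4300/1311 in ≈ 3.280 in; Ia = 860/1311 in ≈ 0.656 in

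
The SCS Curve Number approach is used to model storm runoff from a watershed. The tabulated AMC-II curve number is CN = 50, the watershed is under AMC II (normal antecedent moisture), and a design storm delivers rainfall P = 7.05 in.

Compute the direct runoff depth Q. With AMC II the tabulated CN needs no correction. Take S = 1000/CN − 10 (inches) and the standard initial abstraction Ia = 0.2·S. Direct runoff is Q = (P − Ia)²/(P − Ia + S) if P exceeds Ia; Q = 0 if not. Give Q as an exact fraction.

CN(II) = 50; AMC II needs no correction.
S = 1000/50 − 10 = 10 in ≈ 10.000 in
Ia = 0.2·10 = 2 in ≈ 2.000 in
Excess rainfall: 7.050 − 2.000 = 5.050 in; P > Ia so Q > 0
Q: (101/20)² ÷ (301/20) = 10201/6020 in (≈ 1.695 in)

Q = 10201/6020 in ≈ 1.695 in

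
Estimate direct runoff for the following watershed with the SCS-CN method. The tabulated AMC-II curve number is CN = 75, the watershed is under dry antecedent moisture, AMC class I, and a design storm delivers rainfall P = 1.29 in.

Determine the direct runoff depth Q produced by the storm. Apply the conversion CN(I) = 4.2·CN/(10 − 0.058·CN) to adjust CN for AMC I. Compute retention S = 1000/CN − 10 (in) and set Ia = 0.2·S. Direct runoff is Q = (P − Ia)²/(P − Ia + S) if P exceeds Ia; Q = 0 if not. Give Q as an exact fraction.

Q = 0 in ≈ 0.000 in

Dry (AMC I): CN(I) = 4.2·75/(10 − 0.058·75) = 315/(113/20) = 6300/113 ≈ 55.752
S = 1000/(6300/113) − 10 = 500/63 in ≈ 7.937 in
Initial abstraction Ia = S/5 = (500/63)/5 = 100/63 ≈ 1.587 in
P = 1.290 ≤ Ia = 1.587 in: entire storm abstracted, Q = 0.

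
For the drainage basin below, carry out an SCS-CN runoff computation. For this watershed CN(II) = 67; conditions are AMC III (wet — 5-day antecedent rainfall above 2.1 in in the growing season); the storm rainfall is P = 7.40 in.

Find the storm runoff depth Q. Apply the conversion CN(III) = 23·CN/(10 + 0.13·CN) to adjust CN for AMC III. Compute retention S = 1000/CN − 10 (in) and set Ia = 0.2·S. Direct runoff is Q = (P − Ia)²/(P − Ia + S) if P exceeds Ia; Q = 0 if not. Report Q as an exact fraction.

Wet (AMC III): CN(III) = 23·67/(10 + 0.13·67) = 1541/(1871/100) = 154100/1871 ≈ 82.362
Max retention: S = 1000/(154100/1871) − 10 = 3300/1541 in (≈ 2.141 in)
Ia = 0.2·(3300/1541) = 660/1541 in ≈ 0.428 in
Excess rainfall: 7.400 − 0.428 = 6.972 in; P > Ia so Q > 0
Q: (53717/7705)² ÷ (70217/7705) = 2885516089/541021985 in (≈ 5.333 in)

Q = 2885516089/541021985 in ≈ 5.333 in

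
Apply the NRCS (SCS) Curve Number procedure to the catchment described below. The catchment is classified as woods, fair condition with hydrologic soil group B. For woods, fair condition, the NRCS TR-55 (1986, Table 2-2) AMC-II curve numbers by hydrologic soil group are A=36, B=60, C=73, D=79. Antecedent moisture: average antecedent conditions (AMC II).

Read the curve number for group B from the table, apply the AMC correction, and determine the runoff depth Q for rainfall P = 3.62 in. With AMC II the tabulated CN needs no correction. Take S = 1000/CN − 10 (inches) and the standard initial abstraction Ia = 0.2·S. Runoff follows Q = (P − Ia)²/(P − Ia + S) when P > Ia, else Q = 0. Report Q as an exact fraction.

Q = 117649/201450 in ≈ 0.584 in

NRCS table: woods, fair condition, soil group B → CN(II) = 60
CN(II) = 60; AMC II needs no correction.
S = 1000/60 − 10 = 20/3 in ≈ 6.667 in
Initial abstraction Ia = S/5 = (20/3)/5 = 4/3 ≈ 1.333 in
Since P=3.620 > Ia=1.333: effective rainfall P−Ia = 343/150 in
Runoff Q = (P−Ia)²/(P−Ia+S) = (2.287)²/(2.287+6.667) = 117649/201450 ≈ 0.584 in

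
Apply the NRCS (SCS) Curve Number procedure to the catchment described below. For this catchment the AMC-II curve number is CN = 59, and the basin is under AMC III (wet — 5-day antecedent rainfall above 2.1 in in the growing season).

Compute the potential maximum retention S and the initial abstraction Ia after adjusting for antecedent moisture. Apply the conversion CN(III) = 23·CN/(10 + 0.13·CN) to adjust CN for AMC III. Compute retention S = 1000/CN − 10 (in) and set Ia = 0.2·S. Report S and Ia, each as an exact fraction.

S = 4100/1357 in ≈ 3.021 in; Ia = 820/1357 in ≈ 0.604 in

Adjust CN=59 to AMC III: 23·59/(10 + 0.13·59) → 1357 ÷ (1767/100) = 135700/1767 ≈ 76.797
Retention S: 1000/CN − 10 with CN=76.797 → S = 4100/1357 ≈ 3.021 in
Ia = 0.2·(4100/1357) = 820/1357 in ≈ 0.604 in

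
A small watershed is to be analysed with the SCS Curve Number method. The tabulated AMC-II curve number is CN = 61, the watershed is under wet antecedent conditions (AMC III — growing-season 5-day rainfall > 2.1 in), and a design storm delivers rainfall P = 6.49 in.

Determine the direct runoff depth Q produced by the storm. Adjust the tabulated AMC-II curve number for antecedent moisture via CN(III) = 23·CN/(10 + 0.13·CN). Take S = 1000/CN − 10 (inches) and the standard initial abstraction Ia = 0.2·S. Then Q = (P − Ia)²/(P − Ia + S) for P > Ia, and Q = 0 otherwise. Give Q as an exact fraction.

Q = 693134507209/171523344100 in ≈ 4.041 in

Adjust CN=61 to AMC III: 23·61/(10 + 0.13·61) → 1403 ÷ (1793/100) = 140300/1793 ≈ 78.249
S = 1000/(140300/1793) − 10 = 3900/1403 in ≈ 2.780 in
Ia = 0.2·(3900/1403) = 780/1403 in ≈ 0.556 in
Excess rainfall: 6.490 − 0.556 = 5.934 in; P > Ia so Q > 0
Q = (832547/140300)²/((832547/140300) + 3900/1403) = (693134507209/19684090000)/(1222547/140300) = 693134507209/171523344100 in ≈ 4.041 in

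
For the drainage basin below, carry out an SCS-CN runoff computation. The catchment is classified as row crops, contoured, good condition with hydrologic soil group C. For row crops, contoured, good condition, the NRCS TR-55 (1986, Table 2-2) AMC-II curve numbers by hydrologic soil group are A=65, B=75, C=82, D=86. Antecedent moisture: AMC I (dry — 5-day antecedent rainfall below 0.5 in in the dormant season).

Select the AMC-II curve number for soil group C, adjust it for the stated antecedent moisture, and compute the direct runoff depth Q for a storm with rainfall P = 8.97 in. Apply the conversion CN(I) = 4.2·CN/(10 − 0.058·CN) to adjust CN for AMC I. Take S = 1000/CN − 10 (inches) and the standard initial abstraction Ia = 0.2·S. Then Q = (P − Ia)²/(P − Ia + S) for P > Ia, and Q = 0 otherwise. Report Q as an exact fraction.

NRCS table: row crops, contoured, good condition, soil group C → CN(II) = 82
Dry (AMC I): CN(I) = 4.2·82/(10 − 0.058·82) = (1722/5)/(1311/250) = 28700/437 ≈ 65.675
Max retention: S = 1000/(28700/437) − 10 = 1500/287 in (≈ 5.226 in)
Ia = 0.2·(1500/287) = 300/287 in ≈ 1.045 in
P − Ia = 8.970 − 1.045 = 227439/28700 ≈ 7.925 in (> 0, runoff occurs)
Runoff Q = (P−Ia)²/(P−Ia+S) = (7.925)²/(7.925+5.226) = 17242832907/3610833100 ≈ 4.775 in

Q = 17242832907/3610833100 in ≈ 4.775 in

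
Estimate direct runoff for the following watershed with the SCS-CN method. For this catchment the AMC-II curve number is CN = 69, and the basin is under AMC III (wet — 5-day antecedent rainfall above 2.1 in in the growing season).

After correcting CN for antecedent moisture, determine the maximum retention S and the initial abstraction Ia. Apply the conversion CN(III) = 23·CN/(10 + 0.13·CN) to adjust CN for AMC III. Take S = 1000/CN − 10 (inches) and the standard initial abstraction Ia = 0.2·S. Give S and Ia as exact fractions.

Adjust CN=69 to AMC III: 23·69/(10 + 0.13·69) → 1587 ÷ (1897/100) = 158700/1897 ≈ 83.658
Retention S: 1000/CN − 10 with CN=83.658 → S = 3100/1587 ≈ 1.953 in
Ia = 0.2S: 0.2·1.953 = 0.391 in (exactly 620/1587)

S = 3100/1587 in ≈ 1.953 in; Ia = 620/1587 in ≈ 0.391 in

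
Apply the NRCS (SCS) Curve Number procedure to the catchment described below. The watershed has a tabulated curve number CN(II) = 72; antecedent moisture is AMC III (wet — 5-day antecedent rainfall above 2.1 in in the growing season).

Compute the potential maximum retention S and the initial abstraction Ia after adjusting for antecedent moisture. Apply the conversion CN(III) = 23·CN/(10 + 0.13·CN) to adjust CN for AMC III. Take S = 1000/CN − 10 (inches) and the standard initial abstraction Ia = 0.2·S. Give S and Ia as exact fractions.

S = 350/207 in ≈ 1.691 in; Ia = 70/207 in ≈ 0.338 in

Wet (AMC III): CN(III) = 23·72/(10 + 0.13·72) = 1656/(484/25) = 10350/121 ≈ 85.537
S = 1000/(10350/121) − 10 = 350/207 in ≈ 1.691 in
Ia = 0.2S: 0.2·1.691 = 0.338 in (exactly 70/207)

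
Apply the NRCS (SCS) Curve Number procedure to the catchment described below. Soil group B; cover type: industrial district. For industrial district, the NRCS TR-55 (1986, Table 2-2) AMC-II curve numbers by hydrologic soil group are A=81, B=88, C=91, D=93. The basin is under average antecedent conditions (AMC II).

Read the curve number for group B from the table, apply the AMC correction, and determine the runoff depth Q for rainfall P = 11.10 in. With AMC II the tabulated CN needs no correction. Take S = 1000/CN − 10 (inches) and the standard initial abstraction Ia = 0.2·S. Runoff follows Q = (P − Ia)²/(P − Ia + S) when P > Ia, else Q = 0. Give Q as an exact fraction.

Q = 157609/16390 in ≈ 9.616 in

NRCS table: industrial district, soil group B → CN(II) = 88
CN(II) = 88; AMC II needs no correction.
Max retention: S = 1000/88 − 10 = 15/11 in (≈ 1.364 in)
Initial abstraction Ia = S/5 = (15/11)/5 = 3/11 ≈ 0.273 in
Excess rainfall: 11.100 − 0.273 = 10.827 in; P > Ia so Q > 0
Q = (1191/110)²/((1191/110) + 15/11) = (1418481/12100)/(1341/110) = 157609/16390 in ≈ 9.616 in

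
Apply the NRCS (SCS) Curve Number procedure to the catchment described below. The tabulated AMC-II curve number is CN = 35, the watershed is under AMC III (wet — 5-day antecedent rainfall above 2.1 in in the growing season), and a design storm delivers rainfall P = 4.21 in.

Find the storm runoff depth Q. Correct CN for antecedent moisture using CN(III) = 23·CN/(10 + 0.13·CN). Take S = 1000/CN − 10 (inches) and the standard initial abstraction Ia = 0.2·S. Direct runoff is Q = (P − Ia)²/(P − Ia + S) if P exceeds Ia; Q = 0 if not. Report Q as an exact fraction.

CN(III) from CN(II)=35: (23·35)/(10 + 0.13·35) = 16100/291 ≈ 55.326
S = 1000/(16100/291) − 10 = 1300/161 in ≈ 8.075 in
Ia = 0.2·(1300/161) = 260/161 in ≈ 1.615 in
P − Ia = 4.210 − 1.615 = 41781/16100 ≈ 2.595 in (> 0, runoff occurs)
Q = (41781/16100)²/((41781/16100) + 1300/161) = (1745651961/259210000)/(171781/16100) = 1745651961/2765674100 in ≈ 0.631 in

Q = 1745651961/2765674100 in ≈ 0.631 in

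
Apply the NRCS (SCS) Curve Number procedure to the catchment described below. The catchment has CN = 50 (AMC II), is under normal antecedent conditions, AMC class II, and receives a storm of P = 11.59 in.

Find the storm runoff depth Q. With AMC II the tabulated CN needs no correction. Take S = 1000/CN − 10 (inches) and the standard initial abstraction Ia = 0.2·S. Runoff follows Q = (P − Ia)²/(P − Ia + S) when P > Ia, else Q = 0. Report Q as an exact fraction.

Q = 919681/195900 in ≈ 4.695 in

CN(II) = 50; AMC II needs no correction.
Max retention: S = 1000/50 − 10 = 10 in (≈ 10.000 in)
Ia = 0.2S: 0.2·10.000 = 2.000 in (exactly 2)
P − Ia = 11.590 − 2.000 = 959/100 ≈ 9.590 in (> 0, runoff occurs)
Q: (959/100)² ÷ (1959/100) = 919681/195900 in (≈ 4.695 in)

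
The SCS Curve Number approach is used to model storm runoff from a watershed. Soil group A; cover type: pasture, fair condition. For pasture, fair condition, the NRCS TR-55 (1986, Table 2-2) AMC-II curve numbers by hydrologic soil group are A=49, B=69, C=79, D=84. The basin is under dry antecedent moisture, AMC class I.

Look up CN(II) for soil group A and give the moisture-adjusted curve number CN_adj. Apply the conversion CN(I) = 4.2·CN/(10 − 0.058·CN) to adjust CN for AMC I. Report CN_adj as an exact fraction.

CN_adj = 34300/1193 ≈ 28.751

NRCS table: pasture, fair condition, soil group A → CN(II) = 49
Dry (AMC I): CN(I) = 4.2·49/(10 − 0.058·49) = (1029/5)/(3579/500) = 34300/1193 ≈ 28.751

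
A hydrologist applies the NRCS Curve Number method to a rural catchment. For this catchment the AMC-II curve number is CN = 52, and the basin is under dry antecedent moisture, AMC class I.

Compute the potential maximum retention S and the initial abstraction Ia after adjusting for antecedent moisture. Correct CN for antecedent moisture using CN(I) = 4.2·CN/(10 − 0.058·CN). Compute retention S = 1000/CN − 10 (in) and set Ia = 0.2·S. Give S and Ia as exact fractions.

S = 2000/91 in ≈ 21.978 in; Ia = 400/91 in ≈ 4.396 in

CN(I) from CN(II)=52: (4.2·52)/(10 − 0.058·52) = 9100/291 ≈ 31.271
Max retention: S = 1000/(9100/291) − 10 = 2000/91 in (≈ 21.978 in)
Ia = 0.2·(2000/91) = 400/91 in ≈ 4.396 in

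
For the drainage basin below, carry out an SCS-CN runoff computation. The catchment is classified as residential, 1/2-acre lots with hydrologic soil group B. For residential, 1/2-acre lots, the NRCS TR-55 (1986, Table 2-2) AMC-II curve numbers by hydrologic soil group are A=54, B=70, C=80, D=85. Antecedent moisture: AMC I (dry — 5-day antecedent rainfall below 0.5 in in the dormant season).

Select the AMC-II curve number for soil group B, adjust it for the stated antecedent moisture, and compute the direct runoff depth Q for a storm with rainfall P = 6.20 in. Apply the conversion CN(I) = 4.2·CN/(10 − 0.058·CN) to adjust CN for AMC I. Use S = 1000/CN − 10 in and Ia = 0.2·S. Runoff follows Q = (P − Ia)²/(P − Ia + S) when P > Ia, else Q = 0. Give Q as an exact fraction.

Q = 1038361/862155 in ≈ 1.204 in

NRCS table: residential, 1/2-acre lots, soil group B → CN(II) = 70
Dry (AMC I): CN(I) = 4.2·70/(10 − 0.058·70) = 294/(297/50) = 4900/99 ≈ 49.495
S = 1000/(4900/99) − 10 = 500/49 in ≈ 10.204 in
Ia = 0.2S: 0.2·10.204 = 2.041 in (exactly 100/49)
P − Ia = 6.200 − 2.041 = 1019/245 ≈ 4.159 in (> 0, runoff occurs)
Q = (1019/245)²/((1019/245) + 500/49) = (1038361/60025)/(3519/245) = 1038361/862155 in ≈ 1.204 in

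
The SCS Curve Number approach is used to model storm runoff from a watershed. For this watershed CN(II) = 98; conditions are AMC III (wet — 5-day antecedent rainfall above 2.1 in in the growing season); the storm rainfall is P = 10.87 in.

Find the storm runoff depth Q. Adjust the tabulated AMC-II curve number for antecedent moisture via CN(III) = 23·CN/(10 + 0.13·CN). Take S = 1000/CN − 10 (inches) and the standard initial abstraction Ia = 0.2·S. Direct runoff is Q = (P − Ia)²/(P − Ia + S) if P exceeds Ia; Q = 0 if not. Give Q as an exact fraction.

Adjust CN=98 to AMC III: 23·98/(10 + 0.13·98) → 2254 ÷ (1137/50) = 112700/1137 ≈ 99.120
S = 1000/(112700/1137) − 10 = 100/1127 in ≈ 0.089 in
Ia = 0.2·(100/1127) = 20/1127 in ≈ 0.018 in
P − Ia = 10.870 − 0.018 = 1223049/112700 ≈ 10.852 in (> 0, runoff occurs)
Q: (1223049/112700)² ÷ (1233049/112700) = 1495848856401/138964622300 in (≈ 10.764 in)

Q = 1495848856401/138964622300 in ≈ 10.764 in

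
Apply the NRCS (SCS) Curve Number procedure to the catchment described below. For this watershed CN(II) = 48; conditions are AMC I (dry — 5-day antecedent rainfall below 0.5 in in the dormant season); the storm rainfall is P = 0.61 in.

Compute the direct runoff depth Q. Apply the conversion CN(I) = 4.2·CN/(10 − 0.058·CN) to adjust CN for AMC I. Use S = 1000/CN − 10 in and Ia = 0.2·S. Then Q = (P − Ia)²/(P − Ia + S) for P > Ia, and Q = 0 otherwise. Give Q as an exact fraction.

Q = 0 in ≈ 0.000 in

Adjust CN=48 to AMC I: 4.2·48/(10 − 0.058·48) → (1008/5) ÷ (902/125) = 12600/451 ≈ 27.938
Retention S: 1000/CN − 10 with CN=27.938 → S = 1625/63 ≈ 25.794 in
Ia = 0.2S: 0.2·25.794 = 5.159 in (exactly 325/63)
P = 0.610 ≤ Ia = 5.159 in: entire storm abstracted, Q = 0.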